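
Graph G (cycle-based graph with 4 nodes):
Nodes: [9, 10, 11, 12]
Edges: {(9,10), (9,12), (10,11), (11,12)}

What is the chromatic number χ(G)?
χ(G) = 2

Clique number ω(G) = 2 (lower bound: χ ≥ ω).
The graph is bipartite (no odd cycle), so 2 colors suffice: χ(G) = 2.
A valid 2-coloring: color 1: [10, 12]; color 2: [9, 11].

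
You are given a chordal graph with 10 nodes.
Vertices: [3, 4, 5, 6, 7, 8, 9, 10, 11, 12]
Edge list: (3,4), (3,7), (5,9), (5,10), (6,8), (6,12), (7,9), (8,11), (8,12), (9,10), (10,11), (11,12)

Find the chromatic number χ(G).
χ(G) = 3

Clique number ω(G) = 3 (lower bound: χ ≥ ω).
The clique on [5, 9, 10] has size 3, forcing χ ≥ 3, and the coloring below uses 3 colors, so χ(G) = 3.
A valid 3-coloring: color 1: [3, 6, 9, 11]; color 2: [4, 7, 10, 12]; color 3: [5, 8].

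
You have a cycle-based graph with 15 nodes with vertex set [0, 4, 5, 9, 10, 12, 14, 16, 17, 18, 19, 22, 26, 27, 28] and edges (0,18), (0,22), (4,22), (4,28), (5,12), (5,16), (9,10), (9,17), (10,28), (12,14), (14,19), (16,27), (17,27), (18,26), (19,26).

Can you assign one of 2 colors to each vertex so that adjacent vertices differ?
Odd cycle [5, 12, 14, 19, 26, 18, 0, 22, 4, 28, 10, 9, 17, 27, 16] needs 3 colors (χ ≥ 3).
Hence χ(G) ≥ 3 > 2, so no proper 2-coloring exists.

No, G is not 2-colorable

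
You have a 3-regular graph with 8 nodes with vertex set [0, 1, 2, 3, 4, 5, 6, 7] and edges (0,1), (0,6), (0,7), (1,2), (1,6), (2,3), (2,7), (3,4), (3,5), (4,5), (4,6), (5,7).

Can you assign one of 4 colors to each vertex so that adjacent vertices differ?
A valid 4-coloring: color 1: [2, 5, 6]; color 2: [1, 3, 7]; color 3: [0, 4].
(χ(G) = 3 ≤ 4.)

Yes, G is 4-colorable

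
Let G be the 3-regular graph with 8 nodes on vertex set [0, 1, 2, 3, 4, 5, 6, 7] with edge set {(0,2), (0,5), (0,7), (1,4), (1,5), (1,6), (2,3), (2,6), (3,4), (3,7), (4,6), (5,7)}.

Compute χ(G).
χ(G) = 3

Clique number ω(G) = 3 (lower bound: χ ≥ ω).
The clique on [0, 5, 7] has size 3, forcing χ ≥ 3, and the coloring below uses 3 colors, so χ(G) = 3.
A valid 3-coloring: color 1: [2, 4, 5]; color 2: [6, 7]; color 3: [0, 1, 3].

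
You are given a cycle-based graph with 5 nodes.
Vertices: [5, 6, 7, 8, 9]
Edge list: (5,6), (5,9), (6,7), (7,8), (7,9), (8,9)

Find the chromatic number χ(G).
χ(G) = 3

Clique number ω(G) = 3 (lower bound: χ ≥ ω).
The clique on [7, 8, 9] has size 3, forcing χ ≥ 3, and the coloring below uses 3 colors, so χ(G) = 3.
A valid 3-coloring: color 1: [6, 9]; color 2: [5, 7]; color 3: [8].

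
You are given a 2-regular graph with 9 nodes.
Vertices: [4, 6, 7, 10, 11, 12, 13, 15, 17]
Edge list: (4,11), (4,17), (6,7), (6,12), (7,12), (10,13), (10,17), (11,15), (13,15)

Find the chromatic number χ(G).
χ(G) = 3

Clique number ω(G) = 3 (lower bound: χ ≥ ω).
The clique on [6, 7, 12] has size 3, forcing χ ≥ 3, and the coloring below uses 3 colors, so χ(G) = 3.
A valid 3-coloring: color 1: [7, 11, 13, 17]; color 2: [4, 6, 10, 15]; color 3: [12].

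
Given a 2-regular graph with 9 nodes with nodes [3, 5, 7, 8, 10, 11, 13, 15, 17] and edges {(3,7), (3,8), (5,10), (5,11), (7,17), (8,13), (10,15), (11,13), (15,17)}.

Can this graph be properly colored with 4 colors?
Yes, G is 4-colorable

A valid 4-coloring: color 1: [3, 5, 13, 17]; color 2: [7, 8, 11, 15]; color 3: [10].
(χ(G) = 3 ≤ 4.)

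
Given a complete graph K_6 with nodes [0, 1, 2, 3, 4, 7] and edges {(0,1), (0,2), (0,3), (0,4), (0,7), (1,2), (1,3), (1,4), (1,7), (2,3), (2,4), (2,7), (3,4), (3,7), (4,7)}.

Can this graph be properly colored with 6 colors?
A valid 6-coloring: color 1: [7]; color 2: [2]; color 3: [0]; color 4: [1]; color 5: [4]; color 6: [3].
(χ(G) = 6 ≤ 6.)

Yes, G is 6-colorable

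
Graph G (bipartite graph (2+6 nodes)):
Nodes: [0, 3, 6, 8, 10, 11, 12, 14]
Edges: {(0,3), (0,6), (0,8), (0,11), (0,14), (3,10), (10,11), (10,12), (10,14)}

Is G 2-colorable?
Yes, G is 2-colorable

A valid 2-coloring: color 1: [0, 10]; color 2: [3, 6, 8, 11, 12, 14].
(χ(G) = 2 ≤ 2.)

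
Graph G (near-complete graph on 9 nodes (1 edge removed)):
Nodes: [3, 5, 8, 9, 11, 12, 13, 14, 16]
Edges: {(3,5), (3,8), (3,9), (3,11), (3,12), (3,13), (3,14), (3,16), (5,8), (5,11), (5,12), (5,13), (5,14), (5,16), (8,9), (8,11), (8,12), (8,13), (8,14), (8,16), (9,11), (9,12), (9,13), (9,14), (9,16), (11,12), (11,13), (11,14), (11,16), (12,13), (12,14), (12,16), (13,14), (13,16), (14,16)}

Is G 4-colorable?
The clique on vertices [3, 8, 9, 11, 12, 13, 14, 16] has size 8 > 4, so it alone needs 8 colors.

No, G is not 4-colorable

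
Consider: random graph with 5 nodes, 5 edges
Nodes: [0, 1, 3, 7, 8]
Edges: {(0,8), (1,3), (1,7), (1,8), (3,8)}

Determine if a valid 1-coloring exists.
No, G is not 1-colorable

The clique on vertices [1, 3, 8] has size 3 > 1, so it alone needs 3 colors.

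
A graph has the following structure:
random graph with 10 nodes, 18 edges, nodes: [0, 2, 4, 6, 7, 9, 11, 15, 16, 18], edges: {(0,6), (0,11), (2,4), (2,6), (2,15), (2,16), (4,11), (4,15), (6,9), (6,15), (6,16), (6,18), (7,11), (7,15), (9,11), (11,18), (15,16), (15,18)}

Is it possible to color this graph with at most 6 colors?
Yes, G is 6-colorable

A valid 6-coloring: color 1: [11, 15]; color 2: [4, 6, 7]; color 3: [0, 2, 9, 18]; color 4: [16].
(χ(G) = 4 ≤ 6.)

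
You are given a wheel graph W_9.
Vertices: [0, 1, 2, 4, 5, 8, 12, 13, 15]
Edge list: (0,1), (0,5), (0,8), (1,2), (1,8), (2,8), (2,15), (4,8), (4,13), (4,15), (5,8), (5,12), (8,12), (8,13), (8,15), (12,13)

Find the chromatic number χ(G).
χ(G) = 3

Clique number ω(G) = 3 (lower bound: χ ≥ ω).
The clique on [0, 1, 8] has size 3, forcing χ ≥ 3, and the coloring below uses 3 colors, so χ(G) = 3.
A valid 3-coloring: color 1: [8]; color 2: [1, 5, 13, 15]; color 3: [0, 2, 4, 12].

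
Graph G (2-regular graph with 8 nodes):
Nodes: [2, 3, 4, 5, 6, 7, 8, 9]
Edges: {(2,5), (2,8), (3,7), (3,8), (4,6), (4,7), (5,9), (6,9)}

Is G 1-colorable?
Edge (2,8) forces its endpoints to differ, so 1 color is not enough.

No, G is not 1-colorable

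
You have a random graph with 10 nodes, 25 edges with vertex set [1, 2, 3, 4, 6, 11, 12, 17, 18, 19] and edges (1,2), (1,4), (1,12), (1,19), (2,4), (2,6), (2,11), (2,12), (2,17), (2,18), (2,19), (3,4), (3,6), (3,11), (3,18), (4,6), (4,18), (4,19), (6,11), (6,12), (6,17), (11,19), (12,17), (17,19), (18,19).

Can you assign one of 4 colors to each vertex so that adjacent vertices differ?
Yes, G is 4-colorable

A valid 4-coloring: color 1: [2, 3]; color 2: [4, 11, 12]; color 3: [6, 19]; color 4: [1, 17, 18].
(χ(G) = 4 ≤ 4.)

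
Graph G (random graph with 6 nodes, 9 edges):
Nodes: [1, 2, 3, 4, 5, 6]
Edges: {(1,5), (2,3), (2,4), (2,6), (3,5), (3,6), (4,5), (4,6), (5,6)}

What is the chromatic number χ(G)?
χ(G) = 3

Clique number ω(G) = 3 (lower bound: χ ≥ ω).
The clique on [2, 3, 6] has size 3, forcing χ ≥ 3, and the coloring below uses 3 colors, so χ(G) = 3.
A valid 3-coloring: color 1: [2, 5]; color 2: [1, 6]; color 3: [3, 4].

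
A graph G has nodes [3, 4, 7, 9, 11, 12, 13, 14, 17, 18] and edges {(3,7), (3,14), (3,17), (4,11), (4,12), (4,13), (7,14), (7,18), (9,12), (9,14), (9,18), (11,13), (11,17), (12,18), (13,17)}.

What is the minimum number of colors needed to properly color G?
χ(G) = 3

Clique number ω(G) = 3 (lower bound: χ ≥ ω).
The clique on [3, 7, 14] has size 3, forcing χ ≥ 3, and the coloring below uses 3 colors, so χ(G) = 3.
A valid 3-coloring: color 1: [4, 14, 17, 18]; color 2: [7, 12, 13]; color 3: [3, 9, 11].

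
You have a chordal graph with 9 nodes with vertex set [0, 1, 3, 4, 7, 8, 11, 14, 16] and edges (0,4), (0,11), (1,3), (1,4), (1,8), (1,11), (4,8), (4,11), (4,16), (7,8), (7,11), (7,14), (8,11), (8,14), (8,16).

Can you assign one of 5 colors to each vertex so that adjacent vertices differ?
Yes, G is 5-colorable

A valid 5-coloring: color 1: [0, 3, 8]; color 2: [11, 14, 16]; color 3: [4, 7]; color 4: [1].
(χ(G) = 4 ≤ 5.)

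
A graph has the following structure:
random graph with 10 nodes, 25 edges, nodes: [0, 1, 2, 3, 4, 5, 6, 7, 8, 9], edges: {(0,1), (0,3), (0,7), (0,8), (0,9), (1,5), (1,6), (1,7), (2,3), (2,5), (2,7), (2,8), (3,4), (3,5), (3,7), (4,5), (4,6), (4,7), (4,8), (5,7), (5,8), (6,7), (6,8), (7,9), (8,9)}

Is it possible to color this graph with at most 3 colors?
No, G is not 3-colorable

The clique on vertices [2, 3, 5, 7] has size 4 > 3, so it alone needs 4 colors.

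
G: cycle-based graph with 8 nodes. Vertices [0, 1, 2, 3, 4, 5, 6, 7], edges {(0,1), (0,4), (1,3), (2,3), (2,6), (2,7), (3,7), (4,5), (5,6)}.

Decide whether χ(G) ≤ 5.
Yes, G is 5-colorable

A valid 5-coloring: color 1: [0, 3, 5]; color 2: [1, 2, 4]; color 3: [6, 7].
(χ(G) = 3 ≤ 5.)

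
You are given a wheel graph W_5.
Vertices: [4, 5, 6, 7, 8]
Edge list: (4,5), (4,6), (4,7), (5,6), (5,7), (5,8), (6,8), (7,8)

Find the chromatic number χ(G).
Clique number ω(G) = 3 (lower bound: χ ≥ ω).
The clique on [5, 6, 8] has size 3, forcing χ ≥ 3, and the coloring below uses 3 colors, so χ(G) = 3.
A valid 3-coloring: color 1: [5]; color 2: [6, 7]; color 3: [4, 8].

χ(G) = 3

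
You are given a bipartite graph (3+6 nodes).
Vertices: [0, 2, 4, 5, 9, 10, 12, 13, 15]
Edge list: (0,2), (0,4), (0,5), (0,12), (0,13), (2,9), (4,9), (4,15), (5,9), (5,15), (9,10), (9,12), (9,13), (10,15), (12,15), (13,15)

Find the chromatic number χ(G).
χ(G) = 2

Clique number ω(G) = 2 (lower bound: χ ≥ ω).
The graph is bipartite (no odd cycle), so 2 colors suffice: χ(G) = 2.
A valid 2-coloring: color 1: [0, 9, 15]; color 2: [2, 4, 5, 10, 12, 13].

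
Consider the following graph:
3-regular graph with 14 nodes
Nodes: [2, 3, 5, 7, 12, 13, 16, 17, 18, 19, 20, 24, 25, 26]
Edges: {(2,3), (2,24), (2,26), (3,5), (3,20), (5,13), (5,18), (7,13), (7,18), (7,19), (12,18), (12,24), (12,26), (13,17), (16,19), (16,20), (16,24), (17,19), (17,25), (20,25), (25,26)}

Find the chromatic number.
χ(G) = 3

Clique number ω(G) = 2 (lower bound: χ ≥ ω).
Odd cycle [12, 26, 25, 17, 13, 5, 18] needs 3 colors (χ ≥ 3).
The coloring below uses 3 colors, so χ(G) = 3.
A valid 3-coloring: color 1: [2, 5, 12, 19, 20]; color 2: [3, 7, 17, 24, 26]; color 3: [13, 16, 18, 25].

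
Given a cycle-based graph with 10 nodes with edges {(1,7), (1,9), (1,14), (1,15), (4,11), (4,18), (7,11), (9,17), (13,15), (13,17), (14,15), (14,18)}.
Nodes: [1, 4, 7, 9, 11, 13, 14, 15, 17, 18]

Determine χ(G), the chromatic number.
χ(G) = 3

Clique number ω(G) = 3 (lower bound: χ ≥ ω).
The clique on [1, 14, 15] has size 3, forcing χ ≥ 3, and the coloring below uses 3 colors, so χ(G) = 3.
A valid 3-coloring: color 1: [1, 11, 13, 18]; color 2: [4, 7, 14, 17]; color 3: [9, 15].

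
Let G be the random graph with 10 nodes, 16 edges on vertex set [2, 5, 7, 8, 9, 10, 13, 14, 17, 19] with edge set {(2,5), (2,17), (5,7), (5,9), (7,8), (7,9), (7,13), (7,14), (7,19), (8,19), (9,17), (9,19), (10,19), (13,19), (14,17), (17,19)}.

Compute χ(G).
Clique number ω(G) = 3 (lower bound: χ ≥ ω).
The clique on [9, 17, 19] has size 3, forcing χ ≥ 3, and the coloring below uses 3 colors, so χ(G) = 3.
A valid 3-coloring: color 1: [7, 10, 17]; color 2: [5, 14, 19]; color 3: [2, 8, 9, 13].

χ(G) = 3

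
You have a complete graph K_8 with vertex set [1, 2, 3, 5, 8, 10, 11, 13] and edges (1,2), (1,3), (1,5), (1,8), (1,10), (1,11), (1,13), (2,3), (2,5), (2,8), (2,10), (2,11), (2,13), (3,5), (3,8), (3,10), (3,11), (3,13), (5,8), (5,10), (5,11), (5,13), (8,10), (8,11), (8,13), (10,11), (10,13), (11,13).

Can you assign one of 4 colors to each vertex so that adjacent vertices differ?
No, G is not 4-colorable

The clique on vertices [1, 2, 3, 5, 8, 10, 11, 13] has size 8 > 4, so it alone needs 8 colors.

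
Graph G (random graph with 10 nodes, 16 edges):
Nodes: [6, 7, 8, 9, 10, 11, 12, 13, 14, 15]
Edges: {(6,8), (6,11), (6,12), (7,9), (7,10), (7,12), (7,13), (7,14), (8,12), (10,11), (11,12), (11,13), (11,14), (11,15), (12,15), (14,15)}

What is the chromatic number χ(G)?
Clique number ω(G) = 3 (lower bound: χ ≥ ω).
The clique on [6, 8, 12] has size 3, forcing χ ≥ 3, and the coloring below uses 3 colors, so χ(G) = 3.
A valid 3-coloring: color 1: [7, 8, 11]; color 2: [9, 10, 12, 13, 14]; color 3: [6, 15].

χ(G) = 3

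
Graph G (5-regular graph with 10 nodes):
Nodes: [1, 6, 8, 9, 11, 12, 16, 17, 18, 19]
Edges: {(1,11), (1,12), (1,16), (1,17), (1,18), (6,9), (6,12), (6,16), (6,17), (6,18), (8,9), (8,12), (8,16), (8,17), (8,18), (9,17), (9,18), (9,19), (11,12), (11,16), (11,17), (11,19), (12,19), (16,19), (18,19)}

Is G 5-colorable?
Yes, G is 5-colorable

A valid 5-coloring: color 1: [12, 16, 17, 18]; color 2: [1, 6, 8, 19]; color 3: [9, 11].
(χ(G) = 3 ≤ 5.)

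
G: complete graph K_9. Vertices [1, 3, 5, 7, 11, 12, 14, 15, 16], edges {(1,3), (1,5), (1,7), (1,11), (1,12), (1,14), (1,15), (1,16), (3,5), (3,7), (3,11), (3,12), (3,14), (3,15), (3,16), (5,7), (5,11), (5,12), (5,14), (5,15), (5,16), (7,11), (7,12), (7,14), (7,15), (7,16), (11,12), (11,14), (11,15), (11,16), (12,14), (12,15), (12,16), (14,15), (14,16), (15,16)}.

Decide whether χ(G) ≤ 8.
The clique on vertices [1, 3, 5, 7, 11, 12, 14, 15, 16] has size 9 > 8, so it alone needs 9 colors.

No, G is not 8-colorable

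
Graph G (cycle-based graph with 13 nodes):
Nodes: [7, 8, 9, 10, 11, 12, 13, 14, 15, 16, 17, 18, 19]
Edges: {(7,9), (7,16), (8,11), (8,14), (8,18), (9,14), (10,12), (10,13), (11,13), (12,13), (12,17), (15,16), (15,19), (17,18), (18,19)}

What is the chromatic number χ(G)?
χ(G) = 3

Clique number ω(G) = 3 (lower bound: χ ≥ ω).
The clique on [10, 12, 13] has size 3, forcing χ ≥ 3, and the coloring below uses 3 colors, so χ(G) = 3.
A valid 3-coloring: color 1: [8, 9, 13, 16, 17, 19]; color 2: [7, 11, 12, 14, 15, 18]; color 3: [10].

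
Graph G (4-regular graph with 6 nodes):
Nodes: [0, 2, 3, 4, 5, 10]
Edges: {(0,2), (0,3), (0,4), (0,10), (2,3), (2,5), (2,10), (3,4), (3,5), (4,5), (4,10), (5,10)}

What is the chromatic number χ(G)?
Clique number ω(G) = 3 (lower bound: χ ≥ ω).
The clique on [0, 2, 10] has size 3, forcing χ ≥ 3, and the coloring below uses 3 colors, so χ(G) = 3.
A valid 3-coloring: color 1: [3, 10]; color 2: [0, 5]; color 3: [2, 4].

χ(G) = 3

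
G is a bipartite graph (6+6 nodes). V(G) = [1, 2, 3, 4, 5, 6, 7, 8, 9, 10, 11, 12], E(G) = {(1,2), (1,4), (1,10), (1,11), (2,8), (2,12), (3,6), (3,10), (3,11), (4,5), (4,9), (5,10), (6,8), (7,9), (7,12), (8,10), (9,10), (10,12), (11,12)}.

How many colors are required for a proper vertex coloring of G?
χ(G) = 2

Clique number ω(G) = 2 (lower bound: χ ≥ ω).
The graph is bipartite (no odd cycle), so 2 colors suffice: χ(G) = 2.
A valid 2-coloring: color 1: [2, 4, 6, 7, 10, 11]; color 2: [1, 3, 5, 8, 9, 12].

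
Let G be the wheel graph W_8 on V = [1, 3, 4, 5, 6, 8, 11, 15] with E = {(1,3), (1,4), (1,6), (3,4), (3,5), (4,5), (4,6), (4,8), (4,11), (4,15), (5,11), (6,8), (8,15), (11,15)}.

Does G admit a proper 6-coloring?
A valid 6-coloring: color 1: [4]; color 2: [3, 6, 15]; color 3: [1, 5, 8]; color 4: [11].
(χ(G) = 4 ≤ 6.)

Yes, G is 6-colorable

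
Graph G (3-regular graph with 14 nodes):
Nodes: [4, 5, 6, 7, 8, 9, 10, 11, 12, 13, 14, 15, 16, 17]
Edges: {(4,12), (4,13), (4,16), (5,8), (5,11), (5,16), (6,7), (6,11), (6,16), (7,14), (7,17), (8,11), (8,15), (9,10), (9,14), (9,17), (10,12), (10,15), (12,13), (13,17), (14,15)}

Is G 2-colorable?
No, G is not 2-colorable

The clique on vertices [4, 12, 13] has size 3 > 2, so it alone needs 3 colors.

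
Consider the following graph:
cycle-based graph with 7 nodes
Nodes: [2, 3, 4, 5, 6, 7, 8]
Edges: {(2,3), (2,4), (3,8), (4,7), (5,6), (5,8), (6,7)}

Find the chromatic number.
Clique number ω(G) = 2 (lower bound: χ ≥ ω).
Odd cycle [5, 8, 3, 2, 4, 7, 6] needs 3 colors (χ ≥ 3).
The coloring below uses 3 colors, so χ(G) = 3.
A valid 3-coloring: color 1: [3, 5, 7]; color 2: [2, 6, 8]; color 3: [4].

χ(G) = 3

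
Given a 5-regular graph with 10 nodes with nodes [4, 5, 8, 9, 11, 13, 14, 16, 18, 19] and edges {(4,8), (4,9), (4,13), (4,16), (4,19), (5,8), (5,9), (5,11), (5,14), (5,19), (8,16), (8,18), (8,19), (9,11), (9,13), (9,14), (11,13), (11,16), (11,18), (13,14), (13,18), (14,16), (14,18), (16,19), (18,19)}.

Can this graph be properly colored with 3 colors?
The clique on vertices [4, 8, 16, 19] has size 4 > 3, so it alone needs 4 colors.

No, G is not 3-colorable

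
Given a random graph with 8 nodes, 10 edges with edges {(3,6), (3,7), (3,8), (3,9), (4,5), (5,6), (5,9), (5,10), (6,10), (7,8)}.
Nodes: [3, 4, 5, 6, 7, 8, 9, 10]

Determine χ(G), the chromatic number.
χ(G) = 3

Clique number ω(G) = 3 (lower bound: χ ≥ ω).
The clique on [5, 6, 10] has size 3, forcing χ ≥ 3, and the coloring below uses 3 colors, so χ(G) = 3.
A valid 3-coloring: color 1: [3, 5]; color 2: [4, 6, 8, 9]; color 3: [7, 10].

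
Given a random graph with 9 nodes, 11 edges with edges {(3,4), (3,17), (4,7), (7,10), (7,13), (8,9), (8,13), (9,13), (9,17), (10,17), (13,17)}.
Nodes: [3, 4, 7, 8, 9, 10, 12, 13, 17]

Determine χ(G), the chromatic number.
Clique number ω(G) = 3 (lower bound: χ ≥ ω).
The clique on [8, 9, 13] has size 3, forcing χ ≥ 3, and the coloring below uses 3 colors, so χ(G) = 3.
A valid 3-coloring: color 1: [3, 10, 12, 13]; color 2: [7, 8, 17]; color 3: [4, 9].

χ(G) = 3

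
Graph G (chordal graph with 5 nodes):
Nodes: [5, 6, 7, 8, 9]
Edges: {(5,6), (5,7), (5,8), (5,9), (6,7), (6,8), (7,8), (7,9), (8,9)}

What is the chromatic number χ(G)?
χ(G) = 4

Clique number ω(G) = 4 (lower bound: χ ≥ ω).
The clique on [5, 7, 8, 9] has size 4, forcing χ ≥ 4, and the coloring below uses 4 colors, so χ(G) = 4.
A valid 4-coloring: color 1: [7]; color 2: [5]; color 3: [8]; color 4: [6, 9].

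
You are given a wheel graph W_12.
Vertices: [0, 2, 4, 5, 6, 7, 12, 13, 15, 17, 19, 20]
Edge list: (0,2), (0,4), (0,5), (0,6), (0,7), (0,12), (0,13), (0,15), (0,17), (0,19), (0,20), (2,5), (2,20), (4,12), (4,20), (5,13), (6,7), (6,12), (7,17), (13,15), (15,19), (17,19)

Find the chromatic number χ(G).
Clique number ω(G) = 3 (lower bound: χ ≥ ω).
Odd cycle [12, 4, 20, 2, 5, 13, 15, 19, 17, 7, 6] needs 3 colors (χ ≥ 3).
Vertex 0 is adjacent to every vertex of [2, 4, 5, 6, 7, 12, 13, 15, 17, 19, 20], which already need 3 colors among themselves, so 0 needs a new color (χ ≥ 4).
The coloring below uses 4 colors, so χ(G) = 4.
A valid 4-coloring: color 1: [0]; color 2: [5, 7, 12, 15, 20]; color 3: [2, 4, 6, 13, 19]; color 4: [17].

χ(G) = 4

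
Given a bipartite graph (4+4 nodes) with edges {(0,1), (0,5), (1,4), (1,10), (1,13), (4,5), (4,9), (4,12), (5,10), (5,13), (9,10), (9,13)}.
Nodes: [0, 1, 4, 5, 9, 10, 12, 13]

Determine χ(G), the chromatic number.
Clique number ω(G) = 2 (lower bound: χ ≥ ω).
The graph is bipartite (no odd cycle), so 2 colors suffice: χ(G) = 2.
A valid 2-coloring: color 1: [1, 5, 9, 12]; color 2: [0, 4, 10, 13].

χ(G) = 2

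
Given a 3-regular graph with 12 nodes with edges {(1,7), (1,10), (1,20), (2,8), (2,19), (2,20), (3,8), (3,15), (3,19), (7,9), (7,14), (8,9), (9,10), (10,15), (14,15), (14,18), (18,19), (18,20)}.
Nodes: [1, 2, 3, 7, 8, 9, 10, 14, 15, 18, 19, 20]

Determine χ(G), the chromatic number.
χ(G) = 3

Clique number ω(G) = 2 (lower bound: χ ≥ ω).
Odd cycle [3, 19, 18, 14, 15] needs 3 colors (χ ≥ 3).
The coloring below uses 3 colors, so χ(G) = 3.
A valid 3-coloring: color 1: [7, 8, 10, 19, 20]; color 2: [1, 2, 9, 15, 18]; color 3: [3, 14].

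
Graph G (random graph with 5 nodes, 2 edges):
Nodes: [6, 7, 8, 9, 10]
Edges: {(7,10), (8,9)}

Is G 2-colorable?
Yes, G is 2-colorable

A valid 2-coloring: color 1: [6, 7, 8]; color 2: [9, 10].
(χ(G) = 2 ≤ 2.)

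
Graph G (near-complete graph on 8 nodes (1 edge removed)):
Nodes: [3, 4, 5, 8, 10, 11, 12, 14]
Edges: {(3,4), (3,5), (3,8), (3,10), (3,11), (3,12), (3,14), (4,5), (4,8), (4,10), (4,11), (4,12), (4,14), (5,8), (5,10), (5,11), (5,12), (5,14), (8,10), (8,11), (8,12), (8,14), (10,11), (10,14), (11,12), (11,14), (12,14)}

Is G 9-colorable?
Yes, G is 9-colorable

A valid 9-coloring: color 1: [11]; color 2: [8]; color 3: [5]; color 4: [14]; color 5: [4]; color 6: [3]; color 7: [10, 12].
(χ(G) = 7 ≤ 9.)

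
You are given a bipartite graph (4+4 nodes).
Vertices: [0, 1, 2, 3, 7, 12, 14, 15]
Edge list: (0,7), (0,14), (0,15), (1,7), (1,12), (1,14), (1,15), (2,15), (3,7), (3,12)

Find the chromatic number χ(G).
Clique number ω(G) = 2 (lower bound: χ ≥ ω).
The graph is bipartite (no odd cycle), so 2 colors suffice: χ(G) = 2.
A valid 2-coloring: color 1: [0, 1, 2, 3]; color 2: [7, 12, 14, 15].

χ(G) = 2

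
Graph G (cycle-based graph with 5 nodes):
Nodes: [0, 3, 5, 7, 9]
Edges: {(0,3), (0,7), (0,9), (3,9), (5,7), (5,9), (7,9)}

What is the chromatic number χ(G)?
χ(G) = 3

Clique number ω(G) = 3 (lower bound: χ ≥ ω).
The clique on [0, 3, 9] has size 3, forcing χ ≥ 3, and the coloring below uses 3 colors, so χ(G) = 3.
A valid 3-coloring: color 1: [9]; color 2: [0, 5]; color 3: [3, 7].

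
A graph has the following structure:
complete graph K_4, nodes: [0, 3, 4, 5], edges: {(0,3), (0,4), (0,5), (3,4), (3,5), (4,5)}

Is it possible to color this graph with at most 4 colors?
Yes, G is 4-colorable

A valid 4-coloring: color 1: [5]; color 2: [4]; color 3: [0]; color 4: [3].
(χ(G) = 4 ≤ 4.)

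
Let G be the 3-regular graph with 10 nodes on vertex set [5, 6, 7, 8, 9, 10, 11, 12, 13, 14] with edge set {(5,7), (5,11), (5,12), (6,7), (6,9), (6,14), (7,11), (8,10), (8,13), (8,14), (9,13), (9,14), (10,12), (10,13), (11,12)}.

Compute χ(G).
Clique number ω(G) = 3 (lower bound: χ ≥ ω).
The clique on [5, 11, 12] has size 3, forcing χ ≥ 3, and the coloring below uses 3 colors, so χ(G) = 3.
A valid 3-coloring: color 1: [7, 12, 13, 14]; color 2: [5, 6, 8]; color 3: [9, 10, 11].

χ(G) = 3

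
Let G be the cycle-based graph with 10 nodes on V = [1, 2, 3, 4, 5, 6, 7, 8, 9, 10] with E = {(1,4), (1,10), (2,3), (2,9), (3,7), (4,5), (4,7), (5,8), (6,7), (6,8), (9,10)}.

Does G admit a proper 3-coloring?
A valid 3-coloring: color 1: [2, 7, 8, 10]; color 2: [3, 4, 6, 9]; color 3: [1, 5].
(χ(G) = 3 ≤ 3.)

Yes, G is 3-colorable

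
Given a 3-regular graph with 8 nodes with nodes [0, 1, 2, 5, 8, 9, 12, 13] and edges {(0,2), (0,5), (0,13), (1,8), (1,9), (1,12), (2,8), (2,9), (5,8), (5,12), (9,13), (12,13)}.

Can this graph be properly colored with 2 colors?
A valid 2-coloring: color 1: [1, 2, 5, 13]; color 2: [0, 8, 9, 12].
(χ(G) = 2 ≤ 2.)

Yes, G is 2-colorable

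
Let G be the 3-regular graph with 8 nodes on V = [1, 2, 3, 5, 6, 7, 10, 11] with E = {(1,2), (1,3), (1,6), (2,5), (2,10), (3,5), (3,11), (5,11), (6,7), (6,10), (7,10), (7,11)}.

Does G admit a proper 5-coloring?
A valid 5-coloring: color 1: [2, 3, 7]; color 2: [5, 6]; color 3: [1, 10, 11].
(χ(G) = 3 ≤ 5.)

Yes, G is 5-colorable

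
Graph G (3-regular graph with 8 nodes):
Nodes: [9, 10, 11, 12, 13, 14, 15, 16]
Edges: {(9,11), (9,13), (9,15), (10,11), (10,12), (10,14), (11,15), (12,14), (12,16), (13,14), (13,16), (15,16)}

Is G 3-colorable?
Yes, G is 3-colorable

A valid 3-coloring: color 1: [9, 14, 16]; color 2: [11, 12, 13]; color 3: [10, 15].
(χ(G) = 3 ≤ 3.)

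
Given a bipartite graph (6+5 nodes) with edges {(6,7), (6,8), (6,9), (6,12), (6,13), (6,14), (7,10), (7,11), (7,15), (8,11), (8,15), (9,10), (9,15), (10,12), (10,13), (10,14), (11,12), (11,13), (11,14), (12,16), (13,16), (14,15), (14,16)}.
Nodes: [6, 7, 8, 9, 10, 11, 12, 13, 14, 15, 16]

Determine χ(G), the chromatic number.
Clique number ω(G) = 2 (lower bound: χ ≥ ω).
The graph is bipartite (no odd cycle), so 2 colors suffice: χ(G) = 2.
A valid 2-coloring: color 1: [6, 10, 11, 15, 16]; color 2: [7, 8, 9, 12, 13, 14].

χ(G) = 2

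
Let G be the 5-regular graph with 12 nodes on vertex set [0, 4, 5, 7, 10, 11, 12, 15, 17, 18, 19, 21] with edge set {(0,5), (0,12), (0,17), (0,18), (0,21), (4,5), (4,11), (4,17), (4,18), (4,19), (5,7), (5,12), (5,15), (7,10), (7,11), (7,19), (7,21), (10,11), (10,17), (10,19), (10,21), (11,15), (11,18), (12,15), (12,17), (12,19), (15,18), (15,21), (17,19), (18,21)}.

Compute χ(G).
Clique number ω(G) = 3 (lower bound: χ ≥ ω).
Suppose a proper 3-coloring c exists. The clique [0, 5, 12] takes 3 distinct colors; by symmetry let c(0) = 1, c(5) = 2, c(12) = 3.
- Vertex 15: neighbors [5, 12] already have colors [2, 3] ⇒ c(15) = 1.
- Vertex 17: neighbors [0, 12] already have colors [1, 3] ⇒ c(17) = 2.
- Vertex 19: neighbors [17, 12] already have colors [2, 3] ⇒ c(19) = 1.
- Vertex 7: neighbors [19, 5] already have colors [1, 2] ⇒ c(7) = 3.
- Vertex 10: neighbors [19, 17, 7] already have colors [1, 2, 3] — all 3 colors blocked. Contradiction.
The forced assignments end in a contradiction, so G has no proper 3-coloring (χ ≥ 4).
The coloring below uses 4 colors, so χ(G) = 4.
A valid 4-coloring: color 1: [0, 15, 19]; color 2: [4, 10, 12]; color 3: [7, 17, 18]; color 4: [5, 11, 21].

χ(G) = 4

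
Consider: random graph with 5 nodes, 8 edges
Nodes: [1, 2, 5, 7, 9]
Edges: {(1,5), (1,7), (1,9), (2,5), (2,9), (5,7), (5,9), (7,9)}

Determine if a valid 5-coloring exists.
A valid 5-coloring: color 1: [5]; color 2: [9]; color 3: [1, 2]; color 4: [7].
(χ(G) = 4 ≤ 5.)

Yes, G is 5-colorable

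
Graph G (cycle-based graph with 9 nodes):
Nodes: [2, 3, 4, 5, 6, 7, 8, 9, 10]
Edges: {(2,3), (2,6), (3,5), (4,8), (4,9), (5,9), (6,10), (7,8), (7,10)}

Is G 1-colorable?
No, G is not 1-colorable

Edge (2,3) forces its endpoints to differ, so 1 color is not enough.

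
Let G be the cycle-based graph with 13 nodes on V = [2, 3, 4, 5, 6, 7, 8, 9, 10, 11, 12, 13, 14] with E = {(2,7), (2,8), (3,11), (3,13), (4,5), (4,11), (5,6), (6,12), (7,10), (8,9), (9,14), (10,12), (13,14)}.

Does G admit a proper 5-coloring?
A valid 5-coloring: color 1: [5, 7, 8, 11, 12, 14]; color 2: [2, 3, 4, 6, 9, 10]; color 3: [13].
(χ(G) = 3 ≤ 5.)

Yes, G is 5-colorable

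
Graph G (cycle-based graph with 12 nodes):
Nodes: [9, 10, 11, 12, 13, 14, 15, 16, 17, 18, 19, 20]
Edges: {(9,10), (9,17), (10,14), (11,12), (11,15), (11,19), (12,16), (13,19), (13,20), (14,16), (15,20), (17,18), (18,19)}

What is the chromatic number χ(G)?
Clique number ω(G) = 2 (lower bound: χ ≥ ω).
Odd cycle [11, 12, 16, 14, 10, 9, 17, 18, 19] needs 3 colors (χ ≥ 3).
The coloring below uses 3 colors, so χ(G) = 3.
A valid 3-coloring: color 1: [9, 12, 14, 19, 20]; color 2: [10, 11, 13, 16, 18]; color 3: [15, 17].

χ(G) = 3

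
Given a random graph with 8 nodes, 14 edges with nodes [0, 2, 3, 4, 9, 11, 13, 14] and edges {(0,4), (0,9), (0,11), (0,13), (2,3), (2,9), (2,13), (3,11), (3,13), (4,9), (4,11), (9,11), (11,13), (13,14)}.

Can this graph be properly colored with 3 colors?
No, G is not 3-colorable

The clique on vertices [0, 4, 9, 11] has size 4 > 3, so it alone needs 4 colors.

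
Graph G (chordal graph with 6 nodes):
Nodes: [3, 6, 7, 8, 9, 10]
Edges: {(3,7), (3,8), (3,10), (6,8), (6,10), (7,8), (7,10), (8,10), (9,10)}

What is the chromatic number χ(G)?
χ(G) = 4

Clique number ω(G) = 4 (lower bound: χ ≥ ω).
The clique on [3, 7, 8, 10] has size 4, forcing χ ≥ 4, and the coloring below uses 4 colors, so χ(G) = 4.
A valid 4-coloring: color 1: [10]; color 2: [8, 9]; color 3: [6, 7]; color 4: [3].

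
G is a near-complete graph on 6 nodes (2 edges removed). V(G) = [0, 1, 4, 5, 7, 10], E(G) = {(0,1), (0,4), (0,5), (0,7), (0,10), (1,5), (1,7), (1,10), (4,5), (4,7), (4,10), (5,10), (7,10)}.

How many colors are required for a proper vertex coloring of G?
χ(G) = 4

Clique number ω(G) = 4 (lower bound: χ ≥ ω).
The clique on [0, 1, 5, 10] has size 4, forcing χ ≥ 4, and the coloring below uses 4 colors, so χ(G) = 4.
A valid 4-coloring: color 1: [10]; color 2: [0]; color 3: [5, 7]; color 4: [1, 4].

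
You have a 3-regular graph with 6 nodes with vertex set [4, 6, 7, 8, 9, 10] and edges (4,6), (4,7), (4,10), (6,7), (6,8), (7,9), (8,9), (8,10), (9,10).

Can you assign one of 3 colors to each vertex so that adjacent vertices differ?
A valid 3-coloring: color 1: [6, 9]; color 2: [7, 10]; color 3: [4, 8].
(χ(G) = 3 ≤ 3.)

Yes, G is 3-colorable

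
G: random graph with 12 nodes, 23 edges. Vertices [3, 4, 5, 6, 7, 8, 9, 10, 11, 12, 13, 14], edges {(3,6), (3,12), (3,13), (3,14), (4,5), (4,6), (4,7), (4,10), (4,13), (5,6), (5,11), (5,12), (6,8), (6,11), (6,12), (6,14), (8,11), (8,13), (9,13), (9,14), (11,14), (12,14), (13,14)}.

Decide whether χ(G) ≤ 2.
No, G is not 2-colorable

The clique on vertices [3, 6, 12, 14] has size 4 > 2, so it alone needs 4 colors.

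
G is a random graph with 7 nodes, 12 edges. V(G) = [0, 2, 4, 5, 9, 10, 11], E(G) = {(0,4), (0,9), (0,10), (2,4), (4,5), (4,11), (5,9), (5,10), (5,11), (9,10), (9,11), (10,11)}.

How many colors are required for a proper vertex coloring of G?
χ(G) = 4

Clique number ω(G) = 4 (lower bound: χ ≥ ω).
The clique on [5, 9, 10, 11] has size 4, forcing χ ≥ 4, and the coloring below uses 4 colors, so χ(G) = 4.
A valid 4-coloring: color 1: [0, 2, 11]; color 2: [4, 9]; color 3: [10]; color 4: [5].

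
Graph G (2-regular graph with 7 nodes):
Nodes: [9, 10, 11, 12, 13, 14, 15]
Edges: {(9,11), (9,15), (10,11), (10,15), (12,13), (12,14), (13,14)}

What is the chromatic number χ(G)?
Clique number ω(G) = 3 (lower bound: χ ≥ ω).
The clique on [12, 13, 14] has size 3, forcing χ ≥ 3, and the coloring below uses 3 colors, so χ(G) = 3.
A valid 3-coloring: color 1: [11, 12, 15]; color 2: [9, 10, 14]; color 3: [13].

χ(G) = 3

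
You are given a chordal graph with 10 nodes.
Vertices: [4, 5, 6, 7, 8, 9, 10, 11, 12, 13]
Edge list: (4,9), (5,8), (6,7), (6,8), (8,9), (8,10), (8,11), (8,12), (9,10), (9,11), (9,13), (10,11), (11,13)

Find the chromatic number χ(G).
Clique number ω(G) = 4 (lower bound: χ ≥ ω).
The clique on [8, 9, 10, 11] has size 4, forcing χ ≥ 4, and the coloring below uses 4 colors, so χ(G) = 4.
A valid 4-coloring: color 1: [4, 7, 8, 13]; color 2: [5, 6, 9, 12]; color 3: [11]; color 4: [10].

χ(G) = 4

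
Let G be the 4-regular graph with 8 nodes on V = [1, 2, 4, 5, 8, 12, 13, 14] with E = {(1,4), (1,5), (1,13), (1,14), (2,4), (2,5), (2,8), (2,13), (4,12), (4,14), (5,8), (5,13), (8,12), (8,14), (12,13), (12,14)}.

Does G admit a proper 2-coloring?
No, G is not 2-colorable

The clique on vertices [2, 5, 8] has size 3 > 2, so it alone needs 3 colors.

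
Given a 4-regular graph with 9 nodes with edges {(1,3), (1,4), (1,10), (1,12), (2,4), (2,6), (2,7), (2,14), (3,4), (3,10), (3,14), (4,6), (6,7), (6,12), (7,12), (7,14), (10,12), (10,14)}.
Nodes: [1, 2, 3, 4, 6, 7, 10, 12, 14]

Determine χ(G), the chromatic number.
Clique number ω(G) = 3 (lower bound: χ ≥ ω).
The clique on [1, 3, 10] has size 3, forcing χ ≥ 3, and the coloring below uses 3 colors, so χ(G) = 3.
A valid 3-coloring: color 1: [1, 6, 14]; color 2: [2, 3, 12]; color 3: [4, 7, 10].

χ(G) = 3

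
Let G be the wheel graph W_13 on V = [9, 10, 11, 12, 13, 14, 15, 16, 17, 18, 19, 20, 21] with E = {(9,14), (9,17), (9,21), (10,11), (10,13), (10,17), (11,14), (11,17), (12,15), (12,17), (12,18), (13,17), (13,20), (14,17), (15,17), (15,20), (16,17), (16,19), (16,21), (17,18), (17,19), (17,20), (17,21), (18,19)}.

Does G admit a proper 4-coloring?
A valid 4-coloring: color 1: [17]; color 2: [10, 12, 14, 19, 20, 21]; color 3: [9, 11, 13, 15, 16, 18].
(χ(G) = 3 ≤ 4.)

Yes, G is 4-colorable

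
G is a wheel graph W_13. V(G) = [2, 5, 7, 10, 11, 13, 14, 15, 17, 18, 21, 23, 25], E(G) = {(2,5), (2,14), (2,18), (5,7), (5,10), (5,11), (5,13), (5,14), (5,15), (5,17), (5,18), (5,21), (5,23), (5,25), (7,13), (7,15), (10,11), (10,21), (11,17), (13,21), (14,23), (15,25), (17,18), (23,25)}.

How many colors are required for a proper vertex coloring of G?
Clique number ω(G) = 3 (lower bound: χ ≥ ω).
The clique on [2, 5, 18] has size 3, forcing χ ≥ 3, and the coloring below uses 3 colors, so χ(G) = 3.
A valid 3-coloring: color 1: [5]; color 2: [2, 10, 13, 15, 17, 23]; color 3: [7, 11, 14, 18, 21, 25].

χ(G) = 3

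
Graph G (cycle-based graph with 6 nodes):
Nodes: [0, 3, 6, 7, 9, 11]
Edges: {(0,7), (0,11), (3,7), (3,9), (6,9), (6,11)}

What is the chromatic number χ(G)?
Clique number ω(G) = 2 (lower bound: χ ≥ ω).
The graph is bipartite (no odd cycle), so 2 colors suffice: χ(G) = 2.
A valid 2-coloring: color 1: [0, 3, 6]; color 2: [7, 9, 11].

χ(G) = 2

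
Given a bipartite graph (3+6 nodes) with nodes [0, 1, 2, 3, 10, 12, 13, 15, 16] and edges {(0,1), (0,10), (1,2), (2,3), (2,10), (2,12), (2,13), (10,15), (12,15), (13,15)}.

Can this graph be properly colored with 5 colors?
Yes, G is 5-colorable

A valid 5-coloring: color 1: [0, 2, 15, 16]; color 2: [1, 3, 10, 12, 13].
(χ(G) = 2 ≤ 5.)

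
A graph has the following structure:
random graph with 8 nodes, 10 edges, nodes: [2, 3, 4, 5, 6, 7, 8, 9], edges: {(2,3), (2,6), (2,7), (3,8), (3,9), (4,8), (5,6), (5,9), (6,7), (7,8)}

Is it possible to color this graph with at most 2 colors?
The clique on vertices [2, 6, 7] has size 3 > 2, so it alone needs 3 colors.

No, G is not 2-colorable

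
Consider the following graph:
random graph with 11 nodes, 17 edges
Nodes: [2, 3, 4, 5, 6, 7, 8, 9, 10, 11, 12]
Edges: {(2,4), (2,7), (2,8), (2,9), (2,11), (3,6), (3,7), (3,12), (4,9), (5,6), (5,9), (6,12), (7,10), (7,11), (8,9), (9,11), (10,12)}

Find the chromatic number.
χ(G) = 3

Clique number ω(G) = 3 (lower bound: χ ≥ ω).
The clique on [2, 8, 9] has size 3, forcing χ ≥ 3, and the coloring below uses 3 colors, so χ(G) = 3.
A valid 3-coloring: color 1: [7, 9, 12]; color 2: [2, 3, 5, 10]; color 3: [4, 6, 8, 11].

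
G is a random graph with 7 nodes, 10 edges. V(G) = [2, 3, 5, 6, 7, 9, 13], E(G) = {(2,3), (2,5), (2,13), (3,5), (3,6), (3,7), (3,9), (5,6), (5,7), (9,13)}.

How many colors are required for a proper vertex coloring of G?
Clique number ω(G) = 3 (lower bound: χ ≥ ω).
The clique on [2, 3, 5] has size 3, forcing χ ≥ 3, and the coloring below uses 3 colors, so χ(G) = 3.
A valid 3-coloring: color 1: [3, 13]; color 2: [5, 9]; color 3: [2, 6, 7].

χ(G) = 3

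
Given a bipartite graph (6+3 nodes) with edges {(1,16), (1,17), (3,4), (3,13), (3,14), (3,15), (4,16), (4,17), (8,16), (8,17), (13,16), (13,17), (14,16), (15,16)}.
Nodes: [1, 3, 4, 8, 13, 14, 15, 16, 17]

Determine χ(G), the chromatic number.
Clique number ω(G) = 2 (lower bound: χ ≥ ω).
The graph is bipartite (no odd cycle), so 2 colors suffice: χ(G) = 2.
A valid 2-coloring: color 1: [3, 16, 17]; color 2: [1, 4, 8, 13, 14, 15].

χ(G) = 2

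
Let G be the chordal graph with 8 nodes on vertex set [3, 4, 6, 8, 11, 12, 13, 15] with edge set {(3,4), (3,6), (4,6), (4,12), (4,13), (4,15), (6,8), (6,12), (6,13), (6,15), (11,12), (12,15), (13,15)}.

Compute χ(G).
χ(G) = 4

Clique number ω(G) = 4 (lower bound: χ ≥ ω).
The clique on [4, 6, 12, 15] has size 4, forcing χ ≥ 4, and the coloring below uses 4 colors, so χ(G) = 4.
A valid 4-coloring: color 1: [6, 11]; color 2: [4, 8]; color 3: [3, 15]; color 4: [12, 13].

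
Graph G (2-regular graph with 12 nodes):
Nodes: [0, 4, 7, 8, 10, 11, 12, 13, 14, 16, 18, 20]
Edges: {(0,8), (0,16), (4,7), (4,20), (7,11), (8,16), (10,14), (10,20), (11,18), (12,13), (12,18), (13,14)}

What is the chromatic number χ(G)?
Clique number ω(G) = 3 (lower bound: χ ≥ ω).
The clique on [0, 8, 16] has size 3, forcing χ ≥ 3, and the coloring below uses 3 colors, so χ(G) = 3.
A valid 3-coloring: color 1: [7, 13, 16, 18, 20]; color 2: [0, 4, 10, 11, 12]; color 3: [8, 14].

χ(G) = 3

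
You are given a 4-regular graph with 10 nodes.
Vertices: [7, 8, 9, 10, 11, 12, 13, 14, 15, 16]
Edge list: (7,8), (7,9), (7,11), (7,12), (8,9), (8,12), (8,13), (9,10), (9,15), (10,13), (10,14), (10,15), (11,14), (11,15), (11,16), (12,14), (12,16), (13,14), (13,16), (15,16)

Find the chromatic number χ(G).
χ(G) = 3

Clique number ω(G) = 3 (lower bound: χ ≥ ω).
The clique on [7, 8, 9] has size 3, forcing χ ≥ 3, and the coloring below uses 3 colors, so χ(G) = 3.
A valid 3-coloring: color 1: [9, 11, 12, 13]; color 2: [7, 14, 15]; color 3: [8, 10, 16].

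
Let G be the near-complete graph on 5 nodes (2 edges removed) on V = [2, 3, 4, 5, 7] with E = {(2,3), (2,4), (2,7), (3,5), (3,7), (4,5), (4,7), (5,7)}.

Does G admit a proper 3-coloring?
A valid 3-coloring: color 1: [7]; color 2: [3, 4]; color 3: [2, 5].
(χ(G) = 3 ≤ 3.)

Yes, G is 3-colorable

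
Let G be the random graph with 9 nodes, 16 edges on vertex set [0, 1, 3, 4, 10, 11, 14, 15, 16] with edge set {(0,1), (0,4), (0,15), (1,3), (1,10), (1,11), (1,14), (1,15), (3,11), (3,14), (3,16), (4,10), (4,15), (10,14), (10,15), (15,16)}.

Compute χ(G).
χ(G) = 3

Clique number ω(G) = 3 (lower bound: χ ≥ ω).
The clique on [0, 1, 15] has size 3, forcing χ ≥ 3, and the coloring below uses 3 colors, so χ(G) = 3.
A valid 3-coloring: color 1: [1, 4, 16]; color 2: [11, 14, 15]; color 3: [0, 3, 10].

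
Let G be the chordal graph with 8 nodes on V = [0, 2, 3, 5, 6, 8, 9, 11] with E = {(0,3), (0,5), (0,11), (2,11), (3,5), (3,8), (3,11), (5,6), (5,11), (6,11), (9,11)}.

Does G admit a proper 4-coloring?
Yes, G is 4-colorable

A valid 4-coloring: color 1: [8, 11]; color 2: [2, 5, 9]; color 3: [3, 6]; color 4: [0].
(χ(G) = 4 ≤ 4.)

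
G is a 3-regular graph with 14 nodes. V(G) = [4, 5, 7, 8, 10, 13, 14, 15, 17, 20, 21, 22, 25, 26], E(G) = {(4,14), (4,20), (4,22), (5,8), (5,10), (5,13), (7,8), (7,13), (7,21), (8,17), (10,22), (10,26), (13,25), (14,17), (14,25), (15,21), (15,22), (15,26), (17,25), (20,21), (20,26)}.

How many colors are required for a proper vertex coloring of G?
χ(G) = 3

Clique number ω(G) = 3 (lower bound: χ ≥ ω).
The clique on [14, 17, 25] has size 3, forcing χ ≥ 3, and the coloring below uses 3 colors, so χ(G) = 3.
A valid 3-coloring: color 1: [4, 7, 10, 15, 25]; color 2: [8, 13, 14, 20, 22]; color 3: [5, 17, 21, 26].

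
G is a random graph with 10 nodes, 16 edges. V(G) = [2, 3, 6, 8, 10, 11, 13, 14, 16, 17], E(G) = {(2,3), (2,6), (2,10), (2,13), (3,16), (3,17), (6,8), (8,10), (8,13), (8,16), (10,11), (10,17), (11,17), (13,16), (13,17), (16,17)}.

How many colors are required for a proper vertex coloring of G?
Clique number ω(G) = 3 (lower bound: χ ≥ ω).
The clique on [8, 13, 16] has size 3, forcing χ ≥ 3, and the coloring below uses 3 colors, so χ(G) = 3.
A valid 3-coloring: color 1: [2, 8, 14, 17]; color 2: [6, 10, 16]; color 3: [3, 11, 13].

χ(G) = 3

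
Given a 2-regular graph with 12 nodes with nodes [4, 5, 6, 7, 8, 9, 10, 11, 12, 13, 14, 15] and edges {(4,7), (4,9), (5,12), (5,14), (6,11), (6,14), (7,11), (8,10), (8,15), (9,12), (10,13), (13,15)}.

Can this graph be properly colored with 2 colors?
A valid 2-coloring: color 1: [5, 6, 7, 8, 9, 13]; color 2: [4, 10, 11, 12, 14, 15].
(χ(G) = 2 ≤ 2.)

Yes, G is 2-colorable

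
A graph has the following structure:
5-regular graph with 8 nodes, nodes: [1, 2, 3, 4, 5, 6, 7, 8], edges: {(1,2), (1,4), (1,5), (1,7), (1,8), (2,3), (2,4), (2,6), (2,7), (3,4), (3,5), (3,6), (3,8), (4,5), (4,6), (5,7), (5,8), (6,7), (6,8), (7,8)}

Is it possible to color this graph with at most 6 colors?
Yes, G is 6-colorable

A valid 6-coloring: color 1: [1, 6]; color 2: [3, 7]; color 3: [2, 5]; color 4: [4, 8].
(χ(G) = 4 ≤ 6.)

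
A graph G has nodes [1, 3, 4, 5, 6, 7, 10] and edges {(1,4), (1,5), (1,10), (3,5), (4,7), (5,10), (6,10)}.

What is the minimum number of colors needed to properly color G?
Clique number ω(G) = 3 (lower bound: χ ≥ ω).
The clique on [1, 5, 10] has size 3, forcing χ ≥ 3, and the coloring below uses 3 colors, so χ(G) = 3.
A valid 3-coloring: color 1: [4, 5, 6]; color 2: [1, 3, 7]; color 3: [10].

χ(G) = 3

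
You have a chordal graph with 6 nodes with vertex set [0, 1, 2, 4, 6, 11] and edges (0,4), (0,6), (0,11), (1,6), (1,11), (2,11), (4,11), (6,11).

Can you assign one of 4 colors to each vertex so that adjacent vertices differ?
Yes, G is 4-colorable

A valid 4-coloring: color 1: [11]; color 2: [0, 1, 2]; color 3: [4, 6].
(χ(G) = 3 ≤ 4.)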